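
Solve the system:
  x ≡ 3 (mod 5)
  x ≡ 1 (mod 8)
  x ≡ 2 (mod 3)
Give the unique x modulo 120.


Moduli 5, 8, 3 are pairwise coprime; by CRT there is a unique solution modulo M = 5 · 8 · 3 = 120.
Solve pairwise, accumulating the modulus:
  Start with x ≡ 3 (mod 5).
  Combine with x ≡ 1 (mod 8): since gcd(5, 8) = 1, we get a unique residue mod 40.
    Write x = 3 + 5·t and substitute into x ≡ 1 (mod 8): 5·t ≡ 1 − 3 = -2 (mod 8).
    Reduce coefficients mod 8: 5·t ≡ 6 (mod 8).
    The inverse of 5 mod 8 is 5 (since 5·5 = 25 = 3·8 + 1), so t ≡ 5·6 = 30 ≡ 6 (mod 8).
    Then x = 3 + 5·6 = 33, valid modulo lcm(5, 8) = 40: x ≡ 33 (mod 40).
  Combine with x ≡ 2 (mod 3): since gcd(40, 3) = 1, we get a unique residue mod 120.
    Write x = 33 + 40·t and substitute into x ≡ 2 (mod 3): 40·t ≡ 2 − 33 = -31 (mod 3).
    Reduce coefficients mod 3: 1·t ≡ 2 (mod 3).
    So t ≡ 2 (mod 3).
    Then x = 33 + 40·2 = 113, valid modulo lcm(40, 3) = 120: x ≡ 113 (mod 120).
Verify: 113 mod 5 = 3 ✓, 113 mod 8 = 1 ✓, 113 mod 3 = 2 ✓.

x ≡ 113 (mod 120).


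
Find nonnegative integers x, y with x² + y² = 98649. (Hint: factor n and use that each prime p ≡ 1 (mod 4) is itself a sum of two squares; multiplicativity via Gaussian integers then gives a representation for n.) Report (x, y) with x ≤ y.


Step 1: Factor n = 98649 = 3^2 · 97 · 113.
Step 2: Check the mod-4 condition on each prime factor: 3 ≡ 3 (mod 4), exponent 2 (must be even); 97 ≡ 1 (mod 4), exponent 1; 113 ≡ 1 (mod 4), exponent 1.
All primes ≡ 3 (mod 4) appear to even exponent (or don't appear), so by the two-squares theorem n IS expressible as a sum of two squares.
Step 3: Build a representation. Group n = k² · m with k = 3 and m = 97 · 113 = 10961 (a product of primes ≡ 1 (mod 4)); a representation of m scales to one of n via (k·x)² + (k·y)² = k²(x² + y²). Each prime p ≡ 1 (mod 4) is itself a sum of two squares; find a² by testing p − a² for a perfect square:
  97: 97 − 1² = 96, 97 − 2² = 93, 97 − 3² = 88, 97 − 4² = 81 = 9² ⇒ 97 = 4² + 9².
  113: 113 − 1² = 112, 113 − 2² = 109, 113 − 3² = 104, 113 − 4² = 97, 113 − 5² = 88, 113 − 6² = 77, 113 − 7² = 64 = 8² ⇒ 113 = 7² + 8².
  Combine using the Brahmagupta–Fibonacci identity (a² + b²)(c² + d²) = (ac − bd)² + (ad + bc)² = (ac + bd)² + (ad − bc)²:
  97 · 113 = 10961: from (4² + 9²)(7² + 8²), take (4·7 − 9·8, 4·8 + 9·7) = (28 − 72, 32 + 63) = (-44, 95); dropping signs (only squares matter) gives (44, 95); check 44² + 95² = 1936 + 9025 = 10961 ✓.
  Scale by k = 3: (3·44, 3·95) = (132, 285).
Step 4: Order so x ≤ y and verify: 132² + 285² = 17424 + 81225 = 98649 = n. ✓

n = 98649 = 132² + 285² (one valid representation with x ≤ y).


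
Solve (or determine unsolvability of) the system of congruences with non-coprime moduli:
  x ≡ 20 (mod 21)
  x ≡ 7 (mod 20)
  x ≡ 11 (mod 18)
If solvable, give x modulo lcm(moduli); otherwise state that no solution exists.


Moduli 21, 20, 18 are not pairwise coprime, so CRT works modulo lcm(m_i) when all pairwise compatibility conditions hold.
Pairwise compatibility: gcd(m_i, m_j) must divide a_i - a_j for every pair.
Merge one congruence at a time:
  Start: x ≡ 20 (mod 21).
  Combine with x ≡ 7 (mod 20): gcd(21, 20) = 1; 7 - 20 = -13, which IS divisible by 1, so compatible.
    Write x = 20 + 21·t and substitute into x ≡ 7 (mod 20): 21·t ≡ 7 − 20 = -13 (mod 20).
    Reduce coefficients mod 20: 1·t ≡ 7 (mod 20).
    So t ≡ 7 (mod 20).
    Then x = 20 + 21·7 = 167, valid modulo lcm(21, 20) = 420: x ≡ 167 (mod 420).
  Combine with x ≡ 11 (mod 18): gcd(420, 18) = 6; 11 - 167 = -156, which IS divisible by 6, so compatible.
    Write x = 167 + 420·t and substitute into x ≡ 11 (mod 18): 420·t ≡ 11 − 167 = -156 (mod 18).
    Divide the congruence (and modulus) by g = 6: 70·t ≡ -26 (mod 3).
    Reduce coefficients mod 3: 1·t ≡ 1 (mod 3).
    So t ≡ 1 (mod 3).
    Then x = 167 + 420·1 = 587, valid modulo lcm(420, 18) = 1260: x ≡ 587 (mod 1260).
Verify: 587 mod 21 = 20, 587 mod 20 = 7, 587 mod 18 = 11.

x ≡ 587 (mod 1260).


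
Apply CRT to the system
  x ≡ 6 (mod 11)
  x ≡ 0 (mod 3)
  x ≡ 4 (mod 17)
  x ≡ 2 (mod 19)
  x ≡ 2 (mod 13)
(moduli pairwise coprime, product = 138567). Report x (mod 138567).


Product of moduli M = 11 · 3 · 17 · 19 · 13 = 138567.
Merge one congruence at a time:
  Start: x ≡ 6 (mod 11).
  Combine with x ≡ 0 (mod 3); new modulus lcm = 33.
    Write x = 6 + 11·t and substitute into x ≡ 0 (mod 3): 11·t ≡ 0 − 6 = -6 (mod 3).
    Reduce coefficients mod 3: 2·t ≡ 0 (mod 3).
    The inverse of 2 mod 3 is 2 (since 2·2 = 4 = 1·3 + 1), so t ≡ 2·0 = 0 ≡ 0 (mod 3).
    Then x = 6 + 11·0 = 6, valid modulo lcm(11, 3) = 33: x ≡ 6 (mod 33).
  Combine with x ≡ 4 (mod 17); new modulus lcm = 561.
    Write x = 6 + 33·t and substitute into x ≡ 4 (mod 17): 33·t ≡ 4 − 6 = -2 (mod 17).
    Reduce coefficients mod 17: 16·t ≡ 15 (mod 17).
    The inverse of 16 mod 17 is 16 (since 16·16 = 256 = 15·17 + 1), so t ≡ 16·15 = 240 ≡ 2 (mod 17).
    Then x = 6 + 33·2 = 72, valid modulo lcm(33, 17) = 561: x ≡ 72 (mod 561).
  Combine with x ≡ 2 (mod 19); new modulus lcm = 10659.
    Write x = 72 + 561·t and substitute into x ≡ 2 (mod 19): 561·t ≡ 2 − 72 = -70 (mod 19).
    Reduce coefficients mod 19: 10·t ≡ 6 (mod 19).
    The inverse of 10 mod 19 is 2 (since 10·2 = 20 = 1·19 + 1), so t ≡ 2·6 = 12 ≡ 12 (mod 19).
    Then x = 72 + 561·12 = 6804, valid modulo lcm(561, 19) = 10659: x ≡ 6804 (mod 10659).
  Combine with x ≡ 2 (mod 13); new modulus lcm = 138567.
    Write x = 6804 + 10659·t and substitute into x ≡ 2 (mod 13): 10659·t ≡ 2 − 6804 = -6802 (mod 13).
    Reduce coefficients mod 13: 12·t ≡ 10 (mod 13).
    The inverse of 12 mod 13 is 12 (since 12·12 = 144 = 11·13 + 1), so t ≡ 12·10 = 120 ≡ 3 (mod 13).
    Then x = 6804 + 10659·3 = 38781, valid modulo lcm(10659, 13) = 138567: x ≡ 38781 (mod 138567).
Verify against each original: 38781 mod 11 = 6, 38781 mod 3 = 0, 38781 mod 17 = 4, 38781 mod 19 = 2, 38781 mod 13 = 2.

x ≡ 38781 (mod 138567).


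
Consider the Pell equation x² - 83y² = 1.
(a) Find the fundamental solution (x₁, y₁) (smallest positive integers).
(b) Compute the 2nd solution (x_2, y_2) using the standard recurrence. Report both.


Step 1: Find the fundamental solution (x₁, y₁) of x² - 83y² = 1.
  Expand √83 as a continued fraction. a₀ = ⌊√83⌋ = 9; iterate m_{k+1} = d_k·a_k − m_k, d_{k+1} = (83 − m_{k+1}²)/d_k, a_{k+1} = ⌊(a₀ + m_{k+1})/d_{k+1}⌋ (starting m₀ = 0, d₀ = 1), with convergents p_k = a_k·p_{k-1} + p_{k-2}, q_k = a_k·q_{k-1} + q_{k-2} (p₋₁ = 1, q₋₁ = 0):
  k = 0: a₀ = 9; p₀/q₀ = 9/1; p₀² − 83·q₀² = 81 − 83 = -2.
  k = 1: m = 9, d = 2, a = ⌊(9 + 9)/2⌋ = 9; p/q = (9·9 + 1)/(9·1 + 0) = 82/9; p² − 83·q² = 6724 − 6723 = 1.
  The first convergent with p² − 83·q² = 1 gives the fundamental solution (x₁, y₁) = (82, 9).
Step 2: Apply the recurrence (x_{n+1}, y_{n+1}) = (x₁x_n + 83y₁y_n, x₁y_n + y₁x_n) repeatedly.
  From (x_1, y_1) = (82, 9): x_2 = 82·82 + 83·9·9 = 13447; y_2 = 82·9 + 9·82 = 1476.
Step 3: Verify x_2² - 83·y_2² = 180821809 - 180821808 = 1 (should be 1). ✓

(x_1, y_1) = (82, 9); (x_2, y_2) = (13447, 1476).


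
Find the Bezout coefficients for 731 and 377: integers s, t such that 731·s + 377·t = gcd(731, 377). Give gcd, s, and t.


Euclidean algorithm on (731, 377) — divide until remainder is 0:
  731 = 1 · 377 + 354
  377 = 1 · 354 + 23
  354 = 15 · 23 + 9
  23 = 2 · 9 + 5
  9 = 1 · 5 + 4
  5 = 1 · 4 + 1
  4 = 4 · 1 + 0
gcd(731, 377) = 1.
Track Bezout coefficients alongside the remainders: start with r₀ = 731 = a·1 + b·0 (s = 1, t = 0) and r₁ = 377 = a·0 + b·1 (s = 0, t = 1); each new remainder r_{k+1} = r_{k-1} − q_k·r_k inherits s_{k+1} = s_{k-1} − q_k·s_k, t_{k+1} = t_{k-1} − q_k·t_k, so r_k = a·s_k + b·t_k at every step:
  q = 1: r = 354, s = 1 − 1·0 = 1, t = 0 − 1·1 = -1  (check: 731·1 + 377·(-1) = 354)
  q = 1: r = 23, s = 0 − 1·1 = -1, t = 1 − 1·(-1) = 2  (check: 731·(-1) + 377·2 = 23)
  q = 15: r = 9, s = 1 − 15·(-1) = 16, t = -1 − 15·2 = -31  (check: 731·16 + 377·(-31) = 9)
  q = 2: r = 5, s = -1 − 2·16 = -33, t = 2 − 2·(-31) = 64  (check: 731·(-33) + 377·64 = 5)
  q = 1: r = 4, s = 16 − 1·(-33) = 49, t = -31 − 1·64 = -95  (check: 731·49 + 377·(-95) = 4)
  q = 1: r = 1, s = -33 − 1·49 = -82, t = 64 − 1·(-95) = 159  (check: 731·(-82) + 377·159 = 1)
The row with r = 1 (the gcd) gives the Bezout coefficients s = -82, t = 159.
Result: 731 · (-82) + 377 · (159) = 1.

gcd(731, 377) = 1; s = -82, t = 159 (check: 731·(-82) + 377·159 = 1).


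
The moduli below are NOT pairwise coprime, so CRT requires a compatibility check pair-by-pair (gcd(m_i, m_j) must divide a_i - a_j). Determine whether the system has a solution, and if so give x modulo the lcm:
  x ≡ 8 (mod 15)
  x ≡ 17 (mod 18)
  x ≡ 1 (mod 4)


Moduli 15, 18, 4 are not pairwise coprime, so CRT works modulo lcm(m_i) when all pairwise compatibility conditions hold.
Pairwise compatibility: gcd(m_i, m_j) must divide a_i - a_j for every pair.
Merge one congruence at a time:
  Start: x ≡ 8 (mod 15).
  Combine with x ≡ 17 (mod 18): gcd(15, 18) = 3; 17 - 8 = 9, which IS divisible by 3, so compatible.
    Write x = 8 + 15·t and substitute into x ≡ 17 (mod 18): 15·t ≡ 17 − 8 = 9 (mod 18).
    Divide the congruence (and modulus) by g = 3: 5·t ≡ 3 (mod 6).
    The inverse of 5 mod 6 is 5 (since 5·5 = 25 = 4·6 + 1), so t ≡ 5·3 = 15 ≡ 3 (mod 6).
    Then x = 8 + 15·3 = 53, valid modulo lcm(15, 18) = 90: x ≡ 53 (mod 90).
  Combine with x ≡ 1 (mod 4): gcd(90, 4) = 2; 1 - 53 = -52, which IS divisible by 2, so compatible.
    Write x = 53 + 90·t and substitute into x ≡ 1 (mod 4): 90·t ≡ 1 − 53 = -52 (mod 4).
    Divide the congruence (and modulus) by g = 2: 45·t ≡ -26 (mod 2).
    Reduce coefficients mod 2: 1·t ≡ 0 (mod 2).
    So t ≡ 0 (mod 2).
    Then x = 53 + 90·0 = 53, valid modulo lcm(90, 4) = 180: x ≡ 53 (mod 180).
Verify: 53 mod 15 = 8, 53 mod 18 = 17, 53 mod 4 = 1.

x ≡ 53 (mod 180).


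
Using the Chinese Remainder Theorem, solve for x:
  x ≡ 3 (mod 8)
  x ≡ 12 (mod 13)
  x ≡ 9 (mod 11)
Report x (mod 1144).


Moduli 8, 13, 11 are pairwise coprime; by CRT there is a unique solution modulo M = 8 · 13 · 11 = 1144.
Solve pairwise, accumulating the modulus:
  Start with x ≡ 3 (mod 8).
  Combine with x ≡ 12 (mod 13): since gcd(8, 13) = 1, we get a unique residue mod 104.
    Write x = 3 + 8·t and substitute into x ≡ 12 (mod 13): 8·t ≡ 12 − 3 = 9 (mod 13).
    The inverse of 8 mod 13 is 5 (since 8·5 = 40 = 3·13 + 1), so t ≡ 5·9 = 45 ≡ 6 (mod 13).
    Then x = 3 + 8·6 = 51, valid modulo lcm(8, 13) = 104: x ≡ 51 (mod 104).
  Combine with x ≡ 9 (mod 11): since gcd(104, 11) = 1, we get a unique residue mod 1144.
    Write x = 51 + 104·t and substitute into x ≡ 9 (mod 11): 104·t ≡ 9 − 51 = -42 (mod 11).
    Reduce coefficients mod 11: 5·t ≡ 2 (mod 11).
    The inverse of 5 mod 11 is 9 (since 5·9 = 45 = 4·11 + 1), so t ≡ 9·2 = 18 ≡ 7 (mod 11).
    Then x = 51 + 104·7 = 779, valid modulo lcm(104, 11) = 1144: x ≡ 779 (mod 1144).
Verify: 779 mod 8 = 3 ✓, 779 mod 13 = 12 ✓, 779 mod 11 = 9 ✓.

x ≡ 779 (mod 1144).


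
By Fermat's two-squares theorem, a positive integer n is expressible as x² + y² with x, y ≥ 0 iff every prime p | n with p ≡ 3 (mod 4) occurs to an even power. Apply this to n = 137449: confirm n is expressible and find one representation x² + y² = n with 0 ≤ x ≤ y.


Step 1: Factor n = 137449 = 13 · 97 · 109.
Step 2: Check the mod-4 condition on each prime factor: 13 ≡ 1 (mod 4), exponent 1; 97 ≡ 1 (mod 4), exponent 1; 109 ≡ 1 (mod 4), exponent 1.
All primes ≡ 3 (mod 4) appear to even exponent (or don't appear), so by the two-squares theorem n IS expressible as a sum of two squares.
Step 3: Build a representation. Here n = 13 · 97 · 109 is a product of primes ≡ 1 (mod 4). Each prime p ≡ 1 (mod 4) is itself a sum of two squares; find a² by testing p − a² for a perfect square:
  13: 13 − 1² = 12, 13 − 2² = 9 = 3² ⇒ 13 = 2² + 3².
  97: 97 − 1² = 96, 97 − 2² = 93, 97 − 3² = 88, 97 − 4² = 81 = 9² ⇒ 97 = 4² + 9².
  109: 109 − 1² = 108, 109 − 2² = 105, 109 − 3² = 100 = 10² ⇒ 109 = 3² + 10².
  Combine using the Brahmagupta–Fibonacci identity (a² + b²)(c² + d²) = (ac − bd)² + (ad + bc)² = (ac + bd)² + (ad − bc)²:
  13 · 97 = 1261: from (2² + 3²)(4² + 9²), take (2·4 − 3·9, 2·9 + 3·4) = (8 − 27, 18 + 12) = (-19, 30); dropping signs (only squares matter) gives (19, 30); check 19² + 30² = 361 + 900 = 1261 ✓.
  1261 · 109 = 137449: from (19² + 30²)(3² + 10²), take (19·3 − 30·10, 19·10 + 30·3) = (57 − 300, 190 + 90) = (-243, 280); dropping signs (only squares matter) gives (243, 280); check 243² + 280² = 59049 + 78400 = 137449 ✓.
Step 4: Order so x ≤ y and verify: 243² + 280² = 59049 + 78400 = 137449 = n. ✓

n = 137449 = 243² + 280² (one valid representation with x ≤ y).


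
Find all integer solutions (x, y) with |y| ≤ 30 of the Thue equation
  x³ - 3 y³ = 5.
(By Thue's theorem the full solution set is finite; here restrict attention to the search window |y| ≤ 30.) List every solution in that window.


The equation is x³ - 3y³ = 5. For fixed y, x³ = 3·y³ + 5, so a solution requires the RHS to be a perfect cube.
Strategy: iterate y from -30 to 30, compute RHS = 3·y³ + 5, and check whether it is a (positive or negative) perfect cube.
Check small values of y:
  y = 0: RHS = 5 is not a perfect cube.
  y = 1: RHS = 8 = (2)³ ⇒ x = 2 works.
  y = -1: RHS = 2 is not a perfect cube.
  y = 2: RHS = 29 is not a perfect cube.
  y = -2: RHS = -19 is not a perfect cube.
  y = 3: RHS = 86 is not a perfect cube.
  y = -3: RHS = -76 is not a perfect cube.
Continuing the search up to |y| = 30 finds no further solutions beyond those listed.
Collected solutions: (2, 1).

Solutions (with |y| ≤ 30): (2, 1).


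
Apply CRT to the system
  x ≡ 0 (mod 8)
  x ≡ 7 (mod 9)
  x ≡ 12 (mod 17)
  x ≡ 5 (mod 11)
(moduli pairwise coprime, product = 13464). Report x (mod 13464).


Product of moduli M = 8 · 9 · 17 · 11 = 13464.
Merge one congruence at a time:
  Start: x ≡ 0 (mod 8).
  Combine with x ≡ 7 (mod 9); new modulus lcm = 72.
    Write x = 0 + 8·t and substitute into x ≡ 7 (mod 9): 8·t ≡ 7 − 0 = 7 (mod 9).
    The inverse of 8 mod 9 is 8 (since 8·8 = 64 = 7·9 + 1), so t ≡ 8·7 = 56 ≡ 2 (mod 9).
    Then x = 0 + 8·2 = 16, valid modulo lcm(8, 9) = 72: x ≡ 16 (mod 72).
  Combine with x ≡ 12 (mod 17); new modulus lcm = 1224.
    Write x = 16 + 72·t and substitute into x ≡ 12 (mod 17): 72·t ≡ 12 − 16 = -4 (mod 17).
    Reduce coefficients mod 17: 4·t ≡ 13 (mod 17).
    The inverse of 4 mod 17 is 13 (since 4·13 = 52 = 3·17 + 1), so t ≡ 13·13 = 169 ≡ 16 (mod 17).
    Then x = 16 + 72·16 = 1168, valid modulo lcm(72, 17) = 1224: x ≡ 1168 (mod 1224).
  Combine with x ≡ 5 (mod 11); new modulus lcm = 13464.
    Write x = 1168 + 1224·t and substitute into x ≡ 5 (mod 11): 1224·t ≡ 5 − 1168 = -1163 (mod 11).
    Reduce coefficients mod 11: 3·t ≡ 3 (mod 11).
    The inverse of 3 mod 11 is 4 (since 3·4 = 12 = 1·11 + 1), so t ≡ 4·3 = 12 ≡ 1 (mod 11).
    Then x = 1168 + 1224·1 = 2392, valid modulo lcm(1224, 11) = 13464: x ≡ 2392 (mod 13464).
Verify against each original: 2392 mod 8 = 0, 2392 mod 9 = 7, 2392 mod 17 = 12, 2392 mod 11 = 5.

x ≡ 2392 (mod 13464).


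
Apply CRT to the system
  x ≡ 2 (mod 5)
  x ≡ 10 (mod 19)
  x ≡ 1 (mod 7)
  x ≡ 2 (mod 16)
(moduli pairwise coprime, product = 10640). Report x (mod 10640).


Product of moduli M = 5 · 19 · 7 · 16 = 10640.
Merge one congruence at a time:
  Start: x ≡ 2 (mod 5).
  Combine with x ≡ 10 (mod 19); new modulus lcm = 95.
    Write x = 2 + 5·t and substitute into x ≡ 10 (mod 19): 5·t ≡ 10 − 2 = 8 (mod 19).
    The inverse of 5 mod 19 is 4 (since 5·4 = 20 = 1·19 + 1), so t ≡ 4·8 = 32 ≡ 13 (mod 19).
    Then x = 2 + 5·13 = 67, valid modulo lcm(5, 19) = 95: x ≡ 67 (mod 95).
  Combine with x ≡ 1 (mod 7); new modulus lcm = 665.
    Write x = 67 + 95·t and substitute into x ≡ 1 (mod 7): 95·t ≡ 1 − 67 = -66 (mod 7).
    Reduce coefficients mod 7: 4·t ≡ 4 (mod 7).
    The inverse of 4 mod 7 is 2 (since 4·2 = 8 = 1·7 + 1), so t ≡ 2·4 = 8 ≡ 1 (mod 7).
    Then x = 67 + 95·1 = 162, valid modulo lcm(95, 7) = 665: x ≡ 162 (mod 665).
  Combine with x ≡ 2 (mod 16); new modulus lcm = 10640.
    Write x = 162 + 665·t and substitute into x ≡ 2 (mod 16): 665·t ≡ 2 − 162 = -160 (mod 16).
    Reduce coefficients mod 16: 9·t ≡ 0 (mod 16).
    The inverse of 9 mod 16 is 9 (since 9·9 = 81 = 5·16 + 1), so t ≡ 9·0 = 0 ≡ 0 (mod 16).
    Then x = 162 + 665·0 = 162, valid modulo lcm(665, 16) = 10640: x ≡ 162 (mod 10640).
Verify against each original: 162 mod 5 = 2, 162 mod 19 = 10, 162 mod 7 = 1, 162 mod 16 = 2.

x ≡ 162 (mod 10640).


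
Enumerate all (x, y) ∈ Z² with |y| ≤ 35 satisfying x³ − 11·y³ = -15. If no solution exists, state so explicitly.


The equation is x³ - 11y³ = -15. For fixed y, x³ = 11·y³ − 15, so a solution requires the RHS to be a perfect cube.
Strategy: iterate y from -35 to 35, compute RHS = 11·y³ − 15, and check whether it is a (positive or negative) perfect cube.
Check small values of y:
  y = 0: RHS = -15 is not a perfect cube.
  y = 1: RHS = -4 is not a perfect cube.
  y = -1: RHS = -26 is not a perfect cube.
  y = 2: RHS = 73 is not a perfect cube.
  y = -2: RHS = -103 is not a perfect cube.
  y = 3: RHS = 282 is not a perfect cube.
  y = -3: RHS = -312 is not a perfect cube.
Continuing the search up to |y| = 35 finds no solutions either.
No (x, y) in the scanned range satisfies the equation.

No integer solutions with |y| ≤ 35.


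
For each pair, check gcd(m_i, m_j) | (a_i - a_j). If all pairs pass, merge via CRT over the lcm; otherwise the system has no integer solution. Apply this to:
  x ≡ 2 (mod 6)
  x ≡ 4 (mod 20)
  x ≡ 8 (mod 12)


Moduli 6, 20, 12 are not pairwise coprime, so CRT works modulo lcm(m_i) when all pairwise compatibility conditions hold.
Pairwise compatibility: gcd(m_i, m_j) must divide a_i - a_j for every pair.
Merge one congruence at a time:
  Start: x ≡ 2 (mod 6).
  Combine with x ≡ 4 (mod 20): gcd(6, 20) = 2; 4 - 2 = 2, which IS divisible by 2, so compatible.
    Write x = 2 + 6·t and substitute into x ≡ 4 (mod 20): 6·t ≡ 4 − 2 = 2 (mod 20).
    Divide the congruence (and modulus) by g = 2: 3·t ≡ 1 (mod 10).
    The inverse of 3 mod 10 is 7 (since 3·7 = 21 = 2·10 + 1), so t ≡ 7·1 = 7 ≡ 7 (mod 10).
    Then x = 2 + 6·7 = 44, valid modulo lcm(6, 20) = 60: x ≡ 44 (mod 60).
  Combine with x ≡ 8 (mod 12): gcd(60, 12) = 12; 8 - 44 = -36, which IS divisible by 12, so compatible.
    Write x = 44 + 60·t and substitute into x ≡ 8 (mod 12): 60·t ≡ 8 − 44 = -36 (mod 12).
    Divide the congruence (and modulus) by g = 12: 5·t ≡ -3 (mod 1).
    Modulo 1 every t works; take t = 0.
    Then x = 44 + 60·0 = 44, valid modulo lcm(60, 12) = 60: x ≡ 44 (mod 60).
Verify: 44 mod 6 = 2, 44 mod 20 = 4, 44 mod 12 = 8.

x ≡ 44 (mod 60).


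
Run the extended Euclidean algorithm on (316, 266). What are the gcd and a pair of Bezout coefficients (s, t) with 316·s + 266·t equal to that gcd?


Euclidean algorithm on (316, 266) — divide until remainder is 0:
  316 = 1 · 266 + 50
  266 = 5 · 50 + 16
  50 = 3 · 16 + 2
  16 = 8 · 2 + 0
gcd(316, 266) = 2.
Track Bezout coefficients alongside the remainders: start with r₀ = 316 = a·1 + b·0 (s = 1, t = 0) and r₁ = 266 = a·0 + b·1 (s = 0, t = 1); each new remainder r_{k+1} = r_{k-1} − q_k·r_k inherits s_{k+1} = s_{k-1} − q_k·s_k, t_{k+1} = t_{k-1} − q_k·t_k, so r_k = a·s_k + b·t_k at every step:
  q = 1: r = 50, s = 1 − 1·0 = 1, t = 0 − 1·1 = -1  (check: 316·1 + 266·(-1) = 50)
  q = 5: r = 16, s = 0 − 5·1 = -5, t = 1 − 5·(-1) = 6  (check: 316·(-5) + 266·6 = 16)
  q = 3: r = 2, s = 1 − 3·(-5) = 16, t = -1 − 3·6 = -19  (check: 316·16 + 266·(-19) = 2)
The row with r = 2 (the gcd) gives the Bezout coefficients s = 16, t = -19.
Result: 316 · (16) + 266 · (-19) = 2.

gcd(316, 266) = 2; s = 16, t = -19 (check: 316·16 + 266·(-19) = 2).


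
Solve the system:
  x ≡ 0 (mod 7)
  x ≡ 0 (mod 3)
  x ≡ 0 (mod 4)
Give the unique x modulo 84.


Moduli 7, 3, 4 are pairwise coprime; by CRT there is a unique solution modulo M = 7 · 3 · 4 = 84.
Solve pairwise, accumulating the modulus:
  Start with x ≡ 0 (mod 7).
  Combine with x ≡ 0 (mod 3): since gcd(7, 3) = 1, we get a unique residue mod 21.
    Write x = 0 + 7·t and substitute into x ≡ 0 (mod 3): 7·t ≡ 0 − 0 = 0 (mod 3).
    Reduce coefficients mod 3: 1·t ≡ 0 (mod 3).
    So t ≡ 0 (mod 3).
    Then x = 0 + 7·0 = 0, valid modulo lcm(7, 3) = 21: x ≡ 0 (mod 21).
  Combine with x ≡ 0 (mod 4): since gcd(21, 4) = 1, we get a unique residue mod 84.
    Write x = 0 + 21·t and substitute into x ≡ 0 (mod 4): 21·t ≡ 0 − 0 = 0 (mod 4).
    Reduce coefficients mod 4: 1·t ≡ 0 (mod 4).
    So t ≡ 0 (mod 4).
    Then x = 0 + 21·0 = 0, valid modulo lcm(21, 4) = 84: x ≡ 0 (mod 84).
Verify: 0 mod 7 = 0 ✓, 0 mod 3 = 0 ✓, 0 mod 4 = 0 ✓.

x ≡ 0 (mod 84).


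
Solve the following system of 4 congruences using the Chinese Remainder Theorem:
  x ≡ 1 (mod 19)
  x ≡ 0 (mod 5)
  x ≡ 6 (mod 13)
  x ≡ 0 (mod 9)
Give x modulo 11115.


Product of moduli M = 19 · 5 · 13 · 9 = 11115.
Merge one congruence at a time:
  Start: x ≡ 1 (mod 19).
  Combine with x ≡ 0 (mod 5); new modulus lcm = 95.
    Write x = 1 + 19·t and substitute into x ≡ 0 (mod 5): 19·t ≡ 0 − 1 = -1 (mod 5).
    Reduce coefficients mod 5: 4·t ≡ 4 (mod 5).
    The inverse of 4 mod 5 is 4 (since 4·4 = 16 = 3·5 + 1), so t ≡ 4·4 = 16 ≡ 1 (mod 5).
    Then x = 1 + 19·1 = 20, valid modulo lcm(19, 5) = 95: x ≡ 20 (mod 95).
  Combine with x ≡ 6 (mod 13); new modulus lcm = 1235.
    Write x = 20 + 95·t and substitute into x ≡ 6 (mod 13): 95·t ≡ 6 − 20 = -14 (mod 13).
    Reduce coefficients mod 13: 4·t ≡ 12 (mod 13).
    The inverse of 4 mod 13 is 10 (since 4·10 = 40 = 3·13 + 1), so t ≡ 10·12 = 120 ≡ 3 (mod 13).
    Then x = 20 + 95·3 = 305, valid modulo lcm(95, 13) = 1235: x ≡ 305 (mod 1235).
  Combine with x ≡ 0 (mod 9); new modulus lcm = 11115.
    Write x = 305 + 1235·t and substitute into x ≡ 0 (mod 9): 1235·t ≡ 0 − 305 = -305 (mod 9).
    Reduce coefficients mod 9: 2·t ≡ 1 (mod 9).
    The inverse of 2 mod 9 is 5 (since 2·5 = 10 = 1·9 + 1), so t ≡ 5·1 = 5 ≡ 5 (mod 9).
    Then x = 305 + 1235·5 = 6480, valid modulo lcm(1235, 9) = 11115: x ≡ 6480 (mod 11115).
Verify against each original: 6480 mod 19 = 1, 6480 mod 5 = 0, 6480 mod 13 = 6, 6480 mod 9 = 0.

x ≡ 6480 (mod 11115).


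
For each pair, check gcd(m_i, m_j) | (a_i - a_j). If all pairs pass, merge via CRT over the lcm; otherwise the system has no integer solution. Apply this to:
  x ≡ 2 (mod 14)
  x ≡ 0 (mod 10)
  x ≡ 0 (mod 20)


Moduli 14, 10, 20 are not pairwise coprime, so CRT works modulo lcm(m_i) when all pairwise compatibility conditions hold.
Pairwise compatibility: gcd(m_i, m_j) must divide a_i - a_j for every pair.
Merge one congruence at a time:
  Start: x ≡ 2 (mod 14).
  Combine with x ≡ 0 (mod 10): gcd(14, 10) = 2; 0 - 2 = -2, which IS divisible by 2, so compatible.
    Write x = 2 + 14·t and substitute into x ≡ 0 (mod 10): 14·t ≡ 0 − 2 = -2 (mod 10).
    Divide the congruence (and modulus) by g = 2: 7·t ≡ -1 (mod 5).
    Reduce coefficients mod 5: 2·t ≡ 4 (mod 5).
    The inverse of 2 mod 5 is 3 (since 2·3 = 6 = 1·5 + 1), so t ≡ 3·4 = 12 ≡ 2 (mod 5).
    Then x = 2 + 14·2 = 30, valid modulo lcm(14, 10) = 70: x ≡ 30 (mod 70).
  Combine with x ≡ 0 (mod 20): gcd(70, 20) = 10; 0 - 30 = -30, which IS divisible by 10, so compatible.
    Write x = 30 + 70·t and substitute into x ≡ 0 (mod 20): 70·t ≡ 0 − 30 = -30 (mod 20).
    Divide the congruence (and modulus) by g = 10: 7·t ≡ -3 (mod 2).
    Reduce coefficients mod 2: 1·t ≡ 1 (mod 2).
    So t ≡ 1 (mod 2).
    Then x = 30 + 70·1 = 100, valid modulo lcm(70, 20) = 140: x ≡ 100 (mod 140).
Verify: 100 mod 14 = 2, 100 mod 10 = 0, 100 mod 20 = 0.

x ≡ 100 (mod 140).


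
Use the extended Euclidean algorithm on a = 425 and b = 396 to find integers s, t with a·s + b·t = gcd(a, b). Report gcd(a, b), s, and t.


Euclidean algorithm on (425, 396) — divide until remainder is 0:
  425 = 1 · 396 + 29
  396 = 13 · 29 + 19
  29 = 1 · 19 + 10
  19 = 1 · 10 + 9
  10 = 1 · 9 + 1
  9 = 9 · 1 + 0
gcd(425, 396) = 1.
Track Bezout coefficients alongside the remainders: start with r₀ = 425 = a·1 + b·0 (s = 1, t = 0) and r₁ = 396 = a·0 + b·1 (s = 0, t = 1); each new remainder r_{k+1} = r_{k-1} − q_k·r_k inherits s_{k+1} = s_{k-1} − q_k·s_k, t_{k+1} = t_{k-1} − q_k·t_k, so r_k = a·s_k + b·t_k at every step:
  q = 1: r = 29, s = 1 − 1·0 = 1, t = 0 − 1·1 = -1  (check: 425·1 + 396·(-1) = 29)
  q = 13: r = 19, s = 0 − 13·1 = -13, t = 1 − 13·(-1) = 14  (check: 425·(-13) + 396·14 = 19)
  q = 1: r = 10, s = 1 − 1·(-13) = 14, t = -1 − 1·14 = -15  (check: 425·14 + 396·(-15) = 10)
  q = 1: r = 9, s = -13 − 1·14 = -27, t = 14 − 1·(-15) = 29  (check: 425·(-27) + 396·29 = 9)
  q = 1: r = 1, s = 14 − 1·(-27) = 41, t = -15 − 1·29 = -44  (check: 425·41 + 396·(-44) = 1)
The row with r = 1 (the gcd) gives the Bezout coefficients s = 41, t = -44.
Result: 425 · (41) + 396 · (-44) = 1.

gcd(425, 396) = 1; s = 41, t = -44 (check: 425·41 + 396·(-44) = 1).


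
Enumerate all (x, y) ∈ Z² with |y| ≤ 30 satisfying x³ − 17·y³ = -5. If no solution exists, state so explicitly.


The equation is x³ - 17y³ = -5. For fixed y, x³ = 17·y³ − 5, so a solution requires the RHS to be a perfect cube.
Strategy: iterate y from -30 to 30, compute RHS = 17·y³ − 5, and check whether it is a (positive or negative) perfect cube.
Check small values of y:
  y = 0: RHS = -5 is not a perfect cube.
  y = 1: RHS = 12 is not a perfect cube.
  y = -1: RHS = -22 is not a perfect cube.
  y = 2: RHS = 131 is not a perfect cube.
  y = -2: RHS = -141 is not a perfect cube.
  y = 3: RHS = 454 is not a perfect cube.
  y = -3: RHS = -464 is not a perfect cube.
Continuing the search up to |y| = 30 finds no solutions either.
No (x, y) in the scanned range satisfies the equation.

No integer solutions with |y| ≤ 30.


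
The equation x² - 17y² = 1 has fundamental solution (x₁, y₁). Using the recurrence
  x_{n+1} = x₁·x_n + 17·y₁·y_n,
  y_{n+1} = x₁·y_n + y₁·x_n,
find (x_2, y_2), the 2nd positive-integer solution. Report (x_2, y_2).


Step 1: Find the fundamental solution (x₁, y₁) of x² - 17y² = 1.
  Expand √17 as a continued fraction. a₀ = ⌊√17⌋ = 4; iterate m_{k+1} = d_k·a_k − m_k, d_{k+1} = (17 − m_{k+1}²)/d_k, a_{k+1} = ⌊(a₀ + m_{k+1})/d_{k+1}⌋ (starting m₀ = 0, d₀ = 1), with convergents p_k = a_k·p_{k-1} + p_{k-2}, q_k = a_k·q_{k-1} + q_{k-2} (p₋₁ = 1, q₋₁ = 0):
  k = 0: a₀ = 4; p₀/q₀ = 4/1; p₀² − 17·q₀² = 16 − 17 = -1.
  k = 1: m = 4, d = 1, a = ⌊(4 + 4)/1⌋ = 8; p/q = (8·4 + 1)/(8·1 + 0) = 33/8; p² − 17·q² = 1089 − 1088 = 1.
  The first convergent with p² − 17·q² = 1 gives the fundamental solution (x₁, y₁) = (33, 8).
Step 2: Apply the recurrence (x_{n+1}, y_{n+1}) = (x₁x_n + 17y₁y_n, x₁y_n + y₁x_n) repeatedly.
  From (x_1, y_1) = (33, 8): x_2 = 33·33 + 17·8·8 = 2177; y_2 = 33·8 + 8·33 = 528.
Step 3: Verify x_2² - 17·y_2² = 4739329 - 4739328 = 1 (should be 1). ✓

(x_1, y_1) = (33, 8); (x_2, y_2) = (2177, 528).


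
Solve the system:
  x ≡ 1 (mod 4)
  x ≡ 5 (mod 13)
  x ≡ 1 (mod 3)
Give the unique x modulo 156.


Moduli 4, 13, 3 are pairwise coprime; by CRT there is a unique solution modulo M = 4 · 13 · 3 = 156.
Solve pairwise, accumulating the modulus:
  Start with x ≡ 1 (mod 4).
  Combine with x ≡ 5 (mod 13): since gcd(4, 13) = 1, we get a unique residue mod 52.
    Write x = 1 + 4·t and substitute into x ≡ 5 (mod 13): 4·t ≡ 5 − 1 = 4 (mod 13).
    The inverse of 4 mod 13 is 10 (since 4·10 = 40 = 3·13 + 1), so t ≡ 10·4 = 40 ≡ 1 (mod 13).
    Then x = 1 + 4·1 = 5, valid modulo lcm(4, 13) = 52: x ≡ 5 (mod 52).
  Combine with x ≡ 1 (mod 3): since gcd(52, 3) = 1, we get a unique residue mod 156.
    Write x = 5 + 52·t and substitute into x ≡ 1 (mod 3): 52·t ≡ 1 − 5 = -4 (mod 3).
    Reduce coefficients mod 3: 1·t ≡ 2 (mod 3).
    So t ≡ 2 (mod 3).
    Then x = 5 + 52·2 = 109, valid modulo lcm(52, 3) = 156: x ≡ 109 (mod 156).
Verify: 109 mod 4 = 1 ✓, 109 mod 13 = 5 ✓, 109 mod 3 = 1 ✓.

x ≡ 109 (mod 156).


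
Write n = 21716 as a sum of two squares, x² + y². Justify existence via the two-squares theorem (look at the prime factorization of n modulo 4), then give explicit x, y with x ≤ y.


Step 1: Factor n = 21716 = 2^2 · 61 · 89.
Step 2: Check the mod-4 condition on each prime factor: 2 = 2 (special); 61 ≡ 1 (mod 4), exponent 1; 89 ≡ 1 (mod 4), exponent 1.
All primes ≡ 3 (mod 4) appear to even exponent (or don't appear), so by the two-squares theorem n IS expressible as a sum of two squares.
Step 3: Build a representation. Group n = k² · m with k = 2 and m = 61 · 89 = 5429 (a product of primes ≡ 1 (mod 4)); a representation of m scales to one of n via (k·x)² + (k·y)² = k²(x² + y²). Each prime p ≡ 1 (mod 4) is itself a sum of two squares; find a² by testing p − a² for a perfect square:
  61: 61 − 1² = 60, 61 − 2² = 57, 61 − 3² = 52, 61 − 4² = 45, 61 − 5² = 36 = 6² ⇒ 61 = 5² + 6².
  89: 89 − 1² = 88, 89 − 2² = 85, 89 − 3² = 80, 89 − 4² = 73, 89 − 5² = 64 = 8² ⇒ 89 = 5² + 8².
  Combine using the Brahmagupta–Fibonacci identity (a² + b²)(c² + d²) = (ac − bd)² + (ad + bc)² = (ac + bd)² + (ad − bc)²:
  61 · 89 = 5429: from (5² + 6²)(5² + 8²), take (5·5 − 6·8, 5·8 + 6·5) = (25 − 48, 40 + 30) = (-23, 70); dropping signs (only squares matter) gives (23, 70); check 23² + 70² = 529 + 4900 = 5429 ✓.
  Scale by k = 2: (2·23, 2·70) = (46, 140).
Step 4: Order so x ≤ y and verify: 46² + 140² = 2116 + 19600 = 21716 = n. ✓

n = 21716 = 46² + 140² (one valid representation with x ≤ y).


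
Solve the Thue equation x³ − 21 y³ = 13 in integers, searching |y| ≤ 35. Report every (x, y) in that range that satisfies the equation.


The equation is x³ - 21y³ = 13. For fixed y, x³ = 21·y³ + 13, so a solution requires the RHS to be a perfect cube.
Strategy: iterate y from -35 to 35, compute RHS = 21·y³ + 13, and check whether it is a (positive or negative) perfect cube.
Check small values of y:
  y = 0: RHS = 13 is not a perfect cube.
  y = 1: RHS = 34 is not a perfect cube.
  y = -1: RHS = -8 = (-2)³ ⇒ x = -2 works.
  y = 2: RHS = 181 is not a perfect cube.
  y = -2: RHS = -155 is not a perfect cube.
  y = 3: RHS = 580 is not a perfect cube.
  y = -3: RHS = -554 is not a perfect cube.
Continuing, at y = -4: RHS = -1331 = (-11)³ ⇒ x = -11 works.
Searching the remaining y in |y| ≤ 35 finds no further solutions.
Collected solutions: (-2, -1), (-11, -4).

Solutions (with |y| ≤ 35): (-2, -1), (-11, -4).


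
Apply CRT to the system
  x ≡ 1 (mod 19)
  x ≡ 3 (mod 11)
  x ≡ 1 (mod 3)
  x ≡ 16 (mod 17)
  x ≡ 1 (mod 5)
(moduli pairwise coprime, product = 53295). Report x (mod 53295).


Product of moduli M = 19 · 11 · 3 · 17 · 5 = 53295.
Merge one congruence at a time:
  Start: x ≡ 1 (mod 19).
  Combine with x ≡ 3 (mod 11); new modulus lcm = 209.
    Write x = 1 + 19·t and substitute into x ≡ 3 (mod 11): 19·t ≡ 3 − 1 = 2 (mod 11).
    Reduce coefficients mod 11: 8·t ≡ 2 (mod 11).
    The inverse of 8 mod 11 is 7 (since 8·7 = 56 = 5·11 + 1), so t ≡ 7·2 = 14 ≡ 3 (mod 11).
    Then x = 1 + 19·3 = 58, valid modulo lcm(19, 11) = 209: x ≡ 58 (mod 209).
  Combine with x ≡ 1 (mod 3); new modulus lcm = 627.
    Write x = 58 + 209·t and substitute into x ≡ 1 (mod 3): 209·t ≡ 1 − 58 = -57 (mod 3).
    Reduce coefficients mod 3: 2·t ≡ 0 (mod 3).
    The inverse of 2 mod 3 is 2 (since 2·2 = 4 = 1·3 + 1), so t ≡ 2·0 = 0 ≡ 0 (mod 3).
    Then x = 58 + 209·0 = 58, valid modulo lcm(209, 3) = 627: x ≡ 58 (mod 627).
  Combine with x ≡ 16 (mod 17); new modulus lcm = 10659.
    Write x = 58 + 627·t and substitute into x ≡ 16 (mod 17): 627·t ≡ 16 − 58 = -42 (mod 17).
    Reduce coefficients mod 17: 15·t ≡ 9 (mod 17).
    The inverse of 15 mod 17 is 8 (since 15·8 = 120 = 7·17 + 1), so t ≡ 8·9 = 72 ≡ 4 (mod 17).
    Then x = 58 + 627·4 = 2566, valid modulo lcm(627, 17) = 10659: x ≡ 2566 (mod 10659).
  Combine with x ≡ 1 (mod 5); new modulus lcm = 53295.
    Write x = 2566 + 10659·t and substitute into x ≡ 1 (mod 5): 10659·t ≡ 1 − 2566 = -2565 (mod 5).
    Reduce coefficients mod 5: 4·t ≡ 0 (mod 5).
    The inverse of 4 mod 5 is 4 (since 4·4 = 16 = 3·5 + 1), so t ≡ 4·0 = 0 ≡ 0 (mod 5).
    Then x = 2566 + 10659·0 = 2566, valid modulo lcm(10659, 5) = 53295: x ≡ 2566 (mod 53295).
Verify against each original: 2566 mod 19 = 1, 2566 mod 11 = 3, 2566 mod 3 = 1, 2566 mod 17 = 16, 2566 mod 5 = 1.

x ≡ 2566 (mod 53295).


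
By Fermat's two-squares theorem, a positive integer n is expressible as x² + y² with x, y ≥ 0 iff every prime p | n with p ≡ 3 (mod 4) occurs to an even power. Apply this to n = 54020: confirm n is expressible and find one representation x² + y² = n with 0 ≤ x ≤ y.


Step 1: Factor n = 54020 = 2^2 · 5 · 37 · 73.
Step 2: Check the mod-4 condition on each prime factor: 2 = 2 (special); 5 ≡ 1 (mod 4), exponent 1; 37 ≡ 1 (mod 4), exponent 1; 73 ≡ 1 (mod 4), exponent 1.
All primes ≡ 3 (mod 4) appear to even exponent (or don't appear), so by the two-squares theorem n IS expressible as a sum of two squares.
Step 3: Build a representation. Group n = k² · m with k = 2 and m = 5 · 37 · 73 = 13505 (a product of primes ≡ 1 (mod 4)); a representation of m scales to one of n via (k·x)² + (k·y)² = k²(x² + y²). Each prime p ≡ 1 (mod 4) is itself a sum of two squares; find a² by testing p − a² for a perfect square:
  5: 5 − 1² = 4 = 2² ⇒ 5 = 1² + 2².
  37: 37 − 1² = 36 = 6² ⇒ 37 = 1² + 6².
  73: 73 − 1² = 72, 73 − 2² = 69, 73 − 3² = 64 = 8² ⇒ 73 = 3² + 8².
  Combine using the Brahmagupta–Fibonacci identity (a² + b²)(c² + d²) = (ac − bd)² + (ad + bc)² = (ac + bd)² + (ad − bc)²:
  5 · 37 = 185: from (1² + 2²)(1² + 6²), take (1·1 − 2·6, 1·6 + 2·1) = (1 − 12, 6 + 2) = (-11, 8); dropping signs (only squares matter) gives (11, 8); check 11² + 8² = 121 + 64 = 185 ✓.
  185 · 73 = 13505: from (11² + 8²)(3² + 8²), take (11·3 − 8·8, 11·8 + 8·3) = (33 − 64, 88 + 24) = (-31, 112); dropping signs (only squares matter) gives (31, 112); check 31² + 112² = 961 + 12544 = 13505 ✓.
  Scale by k = 2: (2·31, 2·112) = (62, 224).
Step 4: Order so x ≤ y and verify: 62² + 224² = 3844 + 50176 = 54020 = n. ✓

n = 54020 = 62² + 224² (one valid representation with x ≤ y).


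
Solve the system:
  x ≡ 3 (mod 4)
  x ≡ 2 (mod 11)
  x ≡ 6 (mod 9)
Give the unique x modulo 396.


Moduli 4, 11, 9 are pairwise coprime; by CRT there is a unique solution modulo M = 4 · 11 · 9 = 396.
Solve pairwise, accumulating the modulus:
  Start with x ≡ 3 (mod 4).
  Combine with x ≡ 2 (mod 11): since gcd(4, 11) = 1, we get a unique residue mod 44.
    Write x = 3 + 4·t and substitute into x ≡ 2 (mod 11): 4·t ≡ 2 − 3 = -1 (mod 11).
    Reduce coefficients mod 11: 4·t ≡ 10 (mod 11).
    The inverse of 4 mod 11 is 3 (since 4·3 = 12 = 1·11 + 1), so t ≡ 3·10 = 30 ≡ 8 (mod 11).
    Then x = 3 + 4·8 = 35, valid modulo lcm(4, 11) = 44: x ≡ 35 (mod 44).
  Combine with x ≡ 6 (mod 9): since gcd(44, 9) = 1, we get a unique residue mod 396.
    Write x = 35 + 44·t and substitute into x ≡ 6 (mod 9): 44·t ≡ 6 − 35 = -29 (mod 9).
    Reduce coefficients mod 9: 8·t ≡ 7 (mod 9).
    The inverse of 8 mod 9 is 8 (since 8·8 = 64 = 7·9 + 1), so t ≡ 8·7 = 56 ≡ 2 (mod 9).
    Then x = 35 + 44·2 = 123, valid modulo lcm(44, 9) = 396: x ≡ 123 (mod 396).
Verify: 123 mod 4 = 3 ✓, 123 mod 11 = 2 ✓, 123 mod 9 = 6 ✓.

x ≡ 123 (mod 396).


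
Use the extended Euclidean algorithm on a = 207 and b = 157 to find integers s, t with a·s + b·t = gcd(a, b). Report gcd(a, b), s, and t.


Euclidean algorithm on (207, 157) — divide until remainder is 0:
  207 = 1 · 157 + 50
  157 = 3 · 50 + 7
  50 = 7 · 7 + 1
  7 = 7 · 1 + 0
gcd(207, 157) = 1.
Track Bezout coefficients alongside the remainders: start with r₀ = 207 = a·1 + b·0 (s = 1, t = 0) and r₁ = 157 = a·0 + b·1 (s = 0, t = 1); each new remainder r_{k+1} = r_{k-1} − q_k·r_k inherits s_{k+1} = s_{k-1} − q_k·s_k, t_{k+1} = t_{k-1} − q_k·t_k, so r_k = a·s_k + b·t_k at every step:
  q = 1: r = 50, s = 1 − 1·0 = 1, t = 0 − 1·1 = -1  (check: 207·1 + 157·(-1) = 50)
  q = 3: r = 7, s = 0 − 3·1 = -3, t = 1 − 3·(-1) = 4  (check: 207·(-3) + 157·4 = 7)
  q = 7: r = 1, s = 1 − 7·(-3) = 22, t = -1 − 7·4 = -29  (check: 207·22 + 157·(-29) = 1)
The row with r = 1 (the gcd) gives the Bezout coefficients s = 22, t = -29.
Result: 207 · (22) + 157 · (-29) = 1.

gcd(207, 157) = 1; s = 22, t = -29 (check: 207·22 + 157·(-29) = 1).


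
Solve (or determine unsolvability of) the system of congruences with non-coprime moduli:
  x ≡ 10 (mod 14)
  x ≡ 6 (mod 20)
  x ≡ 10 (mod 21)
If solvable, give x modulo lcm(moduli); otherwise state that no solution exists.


Moduli 14, 20, 21 are not pairwise coprime, so CRT works modulo lcm(m_i) when all pairwise compatibility conditions hold.
Pairwise compatibility: gcd(m_i, m_j) must divide a_i - a_j for every pair.
Merge one congruence at a time:
  Start: x ≡ 10 (mod 14).
  Combine with x ≡ 6 (mod 20): gcd(14, 20) = 2; 6 - 10 = -4, which IS divisible by 2, so compatible.
    Write x = 10 + 14·t and substitute into x ≡ 6 (mod 20): 14·t ≡ 6 − 10 = -4 (mod 20).
    Divide the congruence (and modulus) by g = 2: 7·t ≡ -2 (mod 10).
    Reduce coefficients mod 10: 7·t ≡ 8 (mod 10).
    The inverse of 7 mod 10 is 3 (since 7·3 = 21 = 2·10 + 1), so t ≡ 3·8 = 24 ≡ 4 (mod 10).
    Then x = 10 + 14·4 = 66, valid modulo lcm(14, 20) = 140: x ≡ 66 (mod 140).
  Combine with x ≡ 10 (mod 21): gcd(140, 21) = 7; 10 - 66 = -56, which IS divisible by 7, so compatible.
    Write x = 66 + 140·t and substitute into x ≡ 10 (mod 21): 140·t ≡ 10 − 66 = -56 (mod 21).
    Divide the congruence (and modulus) by g = 7: 20·t ≡ -8 (mod 3).
    Reduce coefficients mod 3: 2·t ≡ 1 (mod 3).
    The inverse of 2 mod 3 is 2 (since 2·2 = 4 = 1·3 + 1), so t ≡ 2·1 = 2 ≡ 2 (mod 3).
    Then x = 66 + 140·2 = 346, valid modulo lcm(140, 21) = 420: x ≡ 346 (mod 420).
Verify: 346 mod 14 = 10, 346 mod 20 = 6, 346 mod 21 = 10.

x ≡ 346 (mod 420).


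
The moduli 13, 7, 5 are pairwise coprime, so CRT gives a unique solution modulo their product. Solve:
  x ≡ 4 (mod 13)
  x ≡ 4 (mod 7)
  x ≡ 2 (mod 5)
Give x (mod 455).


Moduli 13, 7, 5 are pairwise coprime; by CRT there is a unique solution modulo M = 13 · 7 · 5 = 455.
Solve pairwise, accumulating the modulus:
  Start with x ≡ 4 (mod 13).
  Combine with x ≡ 4 (mod 7): since gcd(13, 7) = 1, we get a unique residue mod 91.
    Write x = 4 + 13·t and substitute into x ≡ 4 (mod 7): 13·t ≡ 4 − 4 = 0 (mod 7).
    Reduce coefficients mod 7: 6·t ≡ 0 (mod 7).
    The inverse of 6 mod 7 is 6 (since 6·6 = 36 = 5·7 + 1), so t ≡ 6·0 = 0 ≡ 0 (mod 7).
    Then x = 4 + 13·0 = 4, valid modulo lcm(13, 7) = 91: x ≡ 4 (mod 91).
  Combine with x ≡ 2 (mod 5): since gcd(91, 5) = 1, we get a unique residue mod 455.
    Write x = 4 + 91·t and substitute into x ≡ 2 (mod 5): 91·t ≡ 2 − 4 = -2 (mod 5).
    Reduce coefficients mod 5: 1·t ≡ 3 (mod 5).
    So t ≡ 3 (mod 5).
    Then x = 4 + 91·3 = 277, valid modulo lcm(91, 5) = 455: x ≡ 277 (mod 455).
Verify: 277 mod 13 = 4 ✓, 277 mod 7 = 4 ✓, 277 mod 5 = 2 ✓.

x ≡ 277 (mod 455).
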